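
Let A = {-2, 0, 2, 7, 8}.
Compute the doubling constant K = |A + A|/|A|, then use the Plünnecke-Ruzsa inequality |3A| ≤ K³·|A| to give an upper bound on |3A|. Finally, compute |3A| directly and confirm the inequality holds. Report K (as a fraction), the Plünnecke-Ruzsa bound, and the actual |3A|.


|A| = 5.
Step 1: Compute A + A by enumerating all 25 pairs.
A + A = {-4, -2, 0, 2, 4, 5, 6, 7, 8, 9, 10, 14, 15, 16}, so |A + A| = 14.
Step 2: Doubling constant K = |A + A|/|A| = 14/5 = 14/5 ≈ 2.8000.
Step 3: Plünnecke-Ruzsa gives |3A| ≤ K³·|A| = (2.8000)³ · 5 ≈ 109.7600.
Step 4: Compute 3A = A + A + A directly by enumerating all triples (a,b,c) ∈ A³; |3A| = 25.
Step 5: Check 25 ≤ 109.7600? Yes ✓.

K = 14/5, Plünnecke-Ruzsa bound K³|A| ≈ 109.7600, |3A| = 25, inequality holds.


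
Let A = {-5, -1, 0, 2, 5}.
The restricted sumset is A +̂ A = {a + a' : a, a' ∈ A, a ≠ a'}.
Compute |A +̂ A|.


Restricted sumset: A +̂ A = {a + a' : a ∈ A, a' ∈ A, a ≠ a'}.
Equivalently, take A + A and drop any sum 2a that is achievable ONLY as a + a for a ∈ A (i.e. sums representable only with equal summands).
Enumerate pairs (a, a') with a < a' (symmetric, so each unordered pair gives one sum; this covers all a ≠ a'):
  -5 + -1 = -6
  -5 + 0 = -5
  -5 + 2 = -3
  -5 + 5 = 0
  -1 + 0 = -1
  -1 + 2 = 1
  -1 + 5 = 4
  0 + 2 = 2
  0 + 5 = 5
  2 + 5 = 7
Collected distinct sums: {-6, -5, -3, -1, 0, 1, 2, 4, 5, 7}
|A +̂ A| = 10
(Reference bound: |A +̂ A| ≥ 2|A| - 3 for |A| ≥ 2, with |A| = 5 giving ≥ 7.)

|A +̂ A| = 10


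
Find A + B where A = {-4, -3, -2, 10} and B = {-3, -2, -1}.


A + B = {a + b : a ∈ A, b ∈ B}.
Enumerate all |A|·|B| = 4·3 = 12 pairs (a, b) and collect distinct sums.
a = -4: -4+-3=-7, -4+-2=-6, -4+-1=-5
a = -3: -3+-3=-6, -3+-2=-5, -3+-1=-4
a = -2: -2+-3=-5, -2+-2=-4, -2+-1=-3
a = 10: 10+-3=7, 10+-2=8, 10+-1=9
Collecting distinct sums: A + B = {-7, -6, -5, -4, -3, 7, 8, 9}
|A + B| = 8

A + B = {-7, -6, -5, -4, -3, 7, 8, 9}


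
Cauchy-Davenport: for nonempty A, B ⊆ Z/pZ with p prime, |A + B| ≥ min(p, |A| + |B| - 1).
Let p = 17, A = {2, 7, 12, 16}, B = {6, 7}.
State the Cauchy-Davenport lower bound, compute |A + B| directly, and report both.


Cauchy-Davenport: |A + B| ≥ min(p, |A| + |B| - 1) for A, B nonempty in Z/pZ.
|A| = 4, |B| = 2, p = 17.
CD lower bound = min(17, 4 + 2 - 1) = min(17, 5) = 5.
Compute A + B mod 17 directly:
a = 2: 2+6=8, 2+7=9
a = 7: 7+6=13, 7+7=14
a = 12: 12+6=1, 12+7=2
a = 16: 16+6=5, 16+7=6
A + B = {1, 2, 5, 6, 8, 9, 13, 14}, so |A + B| = 8.
Verify: 8 ≥ 5? Yes ✓.

CD lower bound = 5, actual |A + B| = 8.


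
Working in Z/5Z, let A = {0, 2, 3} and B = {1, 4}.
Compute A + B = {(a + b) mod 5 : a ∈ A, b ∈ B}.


Work in Z/5Z: reduce every sum a + b modulo 5.
Enumerate all 6 pairs:
a = 0: 0+1=1, 0+4=4
a = 2: 2+1=3, 2+4=1
a = 3: 3+1=4, 3+4=2
Distinct residues collected: {1, 2, 3, 4}
|A + B| = 4 (out of 5 total residues).

A + B = {1, 2, 3, 4}


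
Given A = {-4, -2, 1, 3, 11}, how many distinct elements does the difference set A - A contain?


A - A = {a - a' : a, a' ∈ A}; |A| = 5.
Bounds: 2|A|-1 ≤ |A - A| ≤ |A|² - |A| + 1, i.e. 9 ≤ |A - A| ≤ 21.
Note: 0 ∈ A - A always (from a - a). The set is symmetric: if d ∈ A - A then -d ∈ A - A.
Enumerate nonzero differences d = a - a' with a > a' (then include -d):
Positive differences: {2, 3, 5, 7, 8, 10, 13, 15}
Full difference set: {0} ∪ (positive diffs) ∪ (negative diffs).
|A - A| = 1 + 2·8 = 17 (matches direct enumeration: 17).

|A - A| = 17


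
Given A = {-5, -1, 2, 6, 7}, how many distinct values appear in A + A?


A + A = {a + a' : a, a' ∈ A}; |A| = 5.
General bounds: 2|A| - 1 ≤ |A + A| ≤ |A|(|A|+1)/2, i.e. 9 ≤ |A + A| ≤ 15.
Lower bound 2|A|-1 is attained iff A is an arithmetic progression.
Enumerate sums a + a' for a ≤ a' (symmetric, so this suffices):
a = -5: -5+-5=-10, -5+-1=-6, -5+2=-3, -5+6=1, -5+7=2
a = -1: -1+-1=-2, -1+2=1, -1+6=5, -1+7=6
a = 2: 2+2=4, 2+6=8, 2+7=9
a = 6: 6+6=12, 6+7=13
a = 7: 7+7=14
Distinct sums: {-10, -6, -3, -2, 1, 2, 4, 5, 6, 8, 9, 12, 13, 14}
|A + A| = 14

|A + A| = 14


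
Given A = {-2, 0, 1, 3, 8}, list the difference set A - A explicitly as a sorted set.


A - A = {a - a' : a, a' ∈ A}.
Compute a - a' for each ordered pair (a, a'):
a = -2: -2--2=0, -2-0=-2, -2-1=-3, -2-3=-5, -2-8=-10
a = 0: 0--2=2, 0-0=0, 0-1=-1, 0-3=-3, 0-8=-8
a = 1: 1--2=3, 1-0=1, 1-1=0, 1-3=-2, 1-8=-7
a = 3: 3--2=5, 3-0=3, 3-1=2, 3-3=0, 3-8=-5
a = 8: 8--2=10, 8-0=8, 8-1=7, 8-3=5, 8-8=0
Collecting distinct values (and noting 0 appears from a-a):
A - A = {-10, -8, -7, -5, -3, -2, -1, 0, 1, 2, 3, 5, 7, 8, 10}
|A - A| = 15

A - A = {-10, -8, -7, -5, -3, -2, -1, 0, 1, 2, 3, 5, 7, 8, 10}


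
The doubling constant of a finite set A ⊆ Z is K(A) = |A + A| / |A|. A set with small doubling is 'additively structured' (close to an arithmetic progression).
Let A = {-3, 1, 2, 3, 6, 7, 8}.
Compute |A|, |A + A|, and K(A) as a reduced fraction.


|A| = 7.
Compute A + A by enumerating all 49 pairs.
A + A = {-6, -2, -1, 0, 2, 3, 4, 5, 6, 7, 8, 9, 10, 11, 12, 13, 14, 15, 16}, so |A + A| = 19.
K = |A + A| / |A| = 19/7 (already in lowest terms) ≈ 2.7143.
Reference: AP of size 7 gives K = 13/7 ≈ 1.8571; a fully generic set of size 7 gives K ≈ 4.0000.

|A| = 7, |A + A| = 19, K = 19/7.


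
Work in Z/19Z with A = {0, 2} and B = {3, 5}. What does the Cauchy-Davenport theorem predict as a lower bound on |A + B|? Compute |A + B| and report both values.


Cauchy-Davenport: |A + B| ≥ min(p, |A| + |B| - 1) for A, B nonempty in Z/pZ.
|A| = 2, |B| = 2, p = 19.
CD lower bound = min(19, 2 + 2 - 1) = min(19, 3) = 3.
Compute A + B mod 19 directly:
a = 0: 0+3=3, 0+5=5
a = 2: 2+3=5, 2+5=7
A + B = {3, 5, 7}, so |A + B| = 3.
Verify: 3 ≥ 3? Yes ✓.

CD lower bound = 3, actual |A + B| = 3.


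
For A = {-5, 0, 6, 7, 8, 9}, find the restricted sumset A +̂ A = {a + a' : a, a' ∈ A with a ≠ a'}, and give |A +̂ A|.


Restricted sumset: A +̂ A = {a + a' : a ∈ A, a' ∈ A, a ≠ a'}.
Equivalently, take A + A and drop any sum 2a that is achievable ONLY as a + a for a ∈ A (i.e. sums representable only with equal summands).
Enumerate pairs (a, a') with a < a' (symmetric, so each unordered pair gives one sum; this covers all a ≠ a'):
  -5 + 0 = -5
  -5 + 6 = 1
  -5 + 7 = 2
  -5 + 8 = 3
  -5 + 9 = 4
  0 + 6 = 6
  0 + 7 = 7
  0 + 8 = 8
  0 + 9 = 9
  6 + 7 = 13
  6 + 8 = 14
  6 + 9 = 15
  7 + 8 = 15
  7 + 9 = 16
  8 + 9 = 17
Collected distinct sums: {-5, 1, 2, 3, 4, 6, 7, 8, 9, 13, 14, 15, 16, 17}
|A +̂ A| = 14
(Reference bound: |A +̂ A| ≥ 2|A| - 3 for |A| ≥ 2, with |A| = 6 giving ≥ 9.)

|A +̂ A| = 14


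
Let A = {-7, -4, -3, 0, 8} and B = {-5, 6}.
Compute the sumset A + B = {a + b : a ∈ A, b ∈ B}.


A + B = {a + b : a ∈ A, b ∈ B}.
Enumerate all |A|·|B| = 5·2 = 10 pairs (a, b) and collect distinct sums.
a = -7: -7+-5=-12, -7+6=-1
a = -4: -4+-5=-9, -4+6=2
a = -3: -3+-5=-8, -3+6=3
a = 0: 0+-5=-5, 0+6=6
a = 8: 8+-5=3, 8+6=14
Collecting distinct sums: A + B = {-12, -9, -8, -5, -1, 2, 3, 6, 14}
|A + B| = 9

A + B = {-12, -9, -8, -5, -1, 2, 3, 6, 14}


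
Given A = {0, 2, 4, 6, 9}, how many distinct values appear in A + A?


A + A = {a + a' : a, a' ∈ A}; |A| = 5.
General bounds: 2|A| - 1 ≤ |A + A| ≤ |A|(|A|+1)/2, i.e. 9 ≤ |A + A| ≤ 15.
Lower bound 2|A|-1 is attained iff A is an arithmetic progression.
Enumerate sums a + a' for a ≤ a' (symmetric, so this suffices):
a = 0: 0+0=0, 0+2=2, 0+4=4, 0+6=6, 0+9=9
a = 2: 2+2=4, 2+4=6, 2+6=8, 2+9=11
a = 4: 4+4=8, 4+6=10, 4+9=13
a = 6: 6+6=12, 6+9=15
a = 9: 9+9=18
Distinct sums: {0, 2, 4, 6, 8, 9, 10, 11, 12, 13, 15, 18}
|A + A| = 12

|A + A| = 12


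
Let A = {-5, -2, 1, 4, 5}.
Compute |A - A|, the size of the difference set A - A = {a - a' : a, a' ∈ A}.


A - A = {a - a' : a, a' ∈ A}; |A| = 5.
Bounds: 2|A|-1 ≤ |A - A| ≤ |A|² - |A| + 1, i.e. 9 ≤ |A - A| ≤ 21.
Note: 0 ∈ A - A always (from a - a). The set is symmetric: if d ∈ A - A then -d ∈ A - A.
Enumerate nonzero differences d = a - a' with a > a' (then include -d):
Positive differences: {1, 3, 4, 6, 7, 9, 10}
Full difference set: {0} ∪ (positive diffs) ∪ (negative diffs).
|A - A| = 1 + 2·7 = 15 (matches direct enumeration: 15).

|A - A| = 15


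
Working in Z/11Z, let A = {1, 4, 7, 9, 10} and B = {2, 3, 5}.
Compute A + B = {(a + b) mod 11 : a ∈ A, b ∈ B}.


Work in Z/11Z: reduce every sum a + b modulo 11.
Enumerate all 15 pairs:
a = 1: 1+2=3, 1+3=4, 1+5=6
a = 4: 4+2=6, 4+3=7, 4+5=9
a = 7: 7+2=9, 7+3=10, 7+5=1
a = 9: 9+2=0, 9+3=1, 9+5=3
a = 10: 10+2=1, 10+3=2, 10+5=4
Distinct residues collected: {0, 1, 2, 3, 4, 6, 7, 9, 10}
|A + B| = 9 (out of 11 total residues).

A + B = {0, 1, 2, 3, 4, 6, 7, 9, 10}


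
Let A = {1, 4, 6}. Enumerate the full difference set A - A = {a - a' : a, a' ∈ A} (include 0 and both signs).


A - A = {a - a' : a, a' ∈ A}.
Compute a - a' for each ordered pair (a, a'):
a = 1: 1-1=0, 1-4=-3, 1-6=-5
a = 4: 4-1=3, 4-4=0, 4-6=-2
a = 6: 6-1=5, 6-4=2, 6-6=0
Collecting distinct values (and noting 0 appears from a-a):
A - A = {-5, -3, -2, 0, 2, 3, 5}
|A - A| = 7

A - A = {-5, -3, -2, 0, 2, 3, 5}


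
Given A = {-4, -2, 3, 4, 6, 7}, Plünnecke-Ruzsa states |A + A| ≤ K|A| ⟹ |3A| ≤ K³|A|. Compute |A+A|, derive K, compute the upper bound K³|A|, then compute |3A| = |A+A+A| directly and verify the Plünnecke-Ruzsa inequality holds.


|A| = 6.
Step 1: Compute A + A by enumerating all 36 pairs.
A + A = {-8, -6, -4, -1, 0, 1, 2, 3, 4, 5, 6, 7, 8, 9, 10, 11, 12, 13, 14}, so |A + A| = 19.
Step 2: Doubling constant K = |A + A|/|A| = 19/6 = 19/6 ≈ 3.1667.
Step 3: Plünnecke-Ruzsa gives |3A| ≤ K³·|A| = (3.1667)³ · 6 ≈ 190.5278.
Step 4: Compute 3A = A + A + A directly by enumerating all triples (a,b,c) ∈ A³; |3A| = 31.
Step 5: Check 31 ≤ 190.5278? Yes ✓.

K = 19/6, Plünnecke-Ruzsa bound K³|A| ≈ 190.5278, |3A| = 31, inequality holds.


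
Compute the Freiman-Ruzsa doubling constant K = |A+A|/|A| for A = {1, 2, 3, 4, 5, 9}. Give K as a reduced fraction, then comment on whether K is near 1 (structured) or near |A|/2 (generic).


|A| = 6.
Compute A + A by enumerating all 36 pairs.
A + A = {2, 3, 4, 5, 6, 7, 8, 9, 10, 11, 12, 13, 14, 18}, so |A + A| = 14.
K = |A + A| / |A| = 14/6 = 7/3 ≈ 2.3333.
Reference: AP of size 6 gives K = 11/6 ≈ 1.8333; a fully generic set of size 6 gives K ≈ 3.5000.

|A| = 6, |A + A| = 14, K = 14/6 = 7/3.


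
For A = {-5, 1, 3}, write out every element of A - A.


A - A = {a - a' : a, a' ∈ A}.
Compute a - a' for each ordered pair (a, a'):
a = -5: -5--5=0, -5-1=-6, -5-3=-8
a = 1: 1--5=6, 1-1=0, 1-3=-2
a = 3: 3--5=8, 3-1=2, 3-3=0
Collecting distinct values (and noting 0 appears from a-a):
A - A = {-8, -6, -2, 0, 2, 6, 8}
|A - A| = 7

A - A = {-8, -6, -2, 0, 2, 6, 8}


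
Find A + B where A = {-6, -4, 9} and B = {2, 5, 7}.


A + B = {a + b : a ∈ A, b ∈ B}.
Enumerate all |A|·|B| = 3·3 = 9 pairs (a, b) and collect distinct sums.
a = -6: -6+2=-4, -6+5=-1, -6+7=1
a = -4: -4+2=-2, -4+5=1, -4+7=3
a = 9: 9+2=11, 9+5=14, 9+7=16
Collecting distinct sums: A + B = {-4, -2, -1, 1, 3, 11, 14, 16}
|A + B| = 8

A + B = {-4, -2, -1, 1, 3, 11, 14, 16}


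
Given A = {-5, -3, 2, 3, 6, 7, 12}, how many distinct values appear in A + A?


A + A = {a + a' : a, a' ∈ A}; |A| = 7.
General bounds: 2|A| - 1 ≤ |A + A| ≤ |A|(|A|+1)/2, i.e. 13 ≤ |A + A| ≤ 28.
Lower bound 2|A|-1 is attained iff A is an arithmetic progression.
Enumerate sums a + a' for a ≤ a' (symmetric, so this suffices):
a = -5: -5+-5=-10, -5+-3=-8, -5+2=-3, -5+3=-2, -5+6=1, -5+7=2, -5+12=7
a = -3: -3+-3=-6, -3+2=-1, -3+3=0, -3+6=3, -3+7=4, -3+12=9
a = 2: 2+2=4, 2+3=5, 2+6=8, 2+7=9, 2+12=14
a = 3: 3+3=6, 3+6=9, 3+7=10, 3+12=15
a = 6: 6+6=12, 6+7=13, 6+12=18
a = 7: 7+7=14, 7+12=19
a = 12: 12+12=24
Distinct sums: {-10, -8, -6, -3, -2, -1, 0, 1, 2, 3, 4, 5, 6, 7, 8, 9, 10, 12, 13, 14, 15, 18, 19, 24}
|A + A| = 24

|A + A| = 24


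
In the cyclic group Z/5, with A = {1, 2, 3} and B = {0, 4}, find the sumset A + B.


Work in Z/5Z: reduce every sum a + b modulo 5.
Enumerate all 6 pairs:
a = 1: 1+0=1, 1+4=0
a = 2: 2+0=2, 2+4=1
a = 3: 3+0=3, 3+4=2
Distinct residues collected: {0, 1, 2, 3}
|A + B| = 4 (out of 5 total residues).

A + B = {0, 1, 2, 3}


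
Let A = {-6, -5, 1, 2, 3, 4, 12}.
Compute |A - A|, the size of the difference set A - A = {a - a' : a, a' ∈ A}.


A - A = {a - a' : a, a' ∈ A}; |A| = 7.
Bounds: 2|A|-1 ≤ |A - A| ≤ |A|² - |A| + 1, i.e. 13 ≤ |A - A| ≤ 43.
Note: 0 ∈ A - A always (from a - a). The set is symmetric: if d ∈ A - A then -d ∈ A - A.
Enumerate nonzero differences d = a - a' with a > a' (then include -d):
Positive differences: {1, 2, 3, 6, 7, 8, 9, 10, 11, 17, 18}
Full difference set: {0} ∪ (positive diffs) ∪ (negative diffs).
|A - A| = 1 + 2·11 = 23 (matches direct enumeration: 23).

|A - A| = 23


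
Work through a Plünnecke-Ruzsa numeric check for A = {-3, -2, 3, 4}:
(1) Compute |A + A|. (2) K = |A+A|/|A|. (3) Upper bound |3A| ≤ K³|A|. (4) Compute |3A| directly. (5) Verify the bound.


|A| = 4.
Step 1: Compute A + A by enumerating all 16 pairs.
A + A = {-6, -5, -4, 0, 1, 2, 6, 7, 8}, so |A + A| = 9.
Step 2: Doubling constant K = |A + A|/|A| = 9/4 = 9/4 ≈ 2.2500.
Step 3: Plünnecke-Ruzsa gives |3A| ≤ K³·|A| = (2.2500)³ · 4 ≈ 45.5625.
Step 4: Compute 3A = A + A + A directly by enumerating all triples (a,b,c) ∈ A³; |3A| = 16.
Step 5: Check 16 ≤ 45.5625? Yes ✓.

K = 9/4, Plünnecke-Ruzsa bound K³|A| ≈ 45.5625, |3A| = 16, inequality holds.


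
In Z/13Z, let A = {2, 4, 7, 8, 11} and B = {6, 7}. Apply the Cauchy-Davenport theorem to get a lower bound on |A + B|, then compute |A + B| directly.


Cauchy-Davenport: |A + B| ≥ min(p, |A| + |B| - 1) for A, B nonempty in Z/pZ.
|A| = 5, |B| = 2, p = 13.
CD lower bound = min(13, 5 + 2 - 1) = min(13, 6) = 6.
Compute A + B mod 13 directly:
a = 2: 2+6=8, 2+7=9
a = 4: 4+6=10, 4+7=11
a = 7: 7+6=0, 7+7=1
a = 8: 8+6=1, 8+7=2
a = 11: 11+6=4, 11+7=5
A + B = {0, 1, 2, 4, 5, 8, 9, 10, 11}, so |A + B| = 9.
Verify: 9 ≥ 6? Yes ✓.

CD lower bound = 6, actual |A + B| = 9.


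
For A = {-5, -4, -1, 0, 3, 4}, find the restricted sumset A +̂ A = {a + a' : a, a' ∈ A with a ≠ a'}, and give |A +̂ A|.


Restricted sumset: A +̂ A = {a + a' : a ∈ A, a' ∈ A, a ≠ a'}.
Equivalently, take A + A and drop any sum 2a that is achievable ONLY as a + a for a ∈ A (i.e. sums representable only with equal summands).
Enumerate pairs (a, a') with a < a' (symmetric, so each unordered pair gives one sum; this covers all a ≠ a'):
  -5 + -4 = -9
  -5 + -1 = -6
  -5 + 0 = -5
  -5 + 3 = -2
  -5 + 4 = -1
  -4 + -1 = -5
  -4 + 0 = -4
  -4 + 3 = -1
  -4 + 4 = 0
  -1 + 0 = -1
  -1 + 3 = 2
  -1 + 4 = 3
  0 + 3 = 3
  0 + 4 = 4
  3 + 4 = 7
Collected distinct sums: {-9, -6, -5, -4, -2, -1, 0, 2, 3, 4, 7}
|A +̂ A| = 11
(Reference bound: |A +̂ A| ≥ 2|A| - 3 for |A| ≥ 2, with |A| = 6 giving ≥ 9.)

|A +̂ A| = 11


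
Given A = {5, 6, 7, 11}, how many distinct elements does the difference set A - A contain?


A - A = {a - a' : a, a' ∈ A}; |A| = 4.
Bounds: 2|A|-1 ≤ |A - A| ≤ |A|² - |A| + 1, i.e. 7 ≤ |A - A| ≤ 13.
Note: 0 ∈ A - A always (from a - a). The set is symmetric: if d ∈ A - A then -d ∈ A - A.
Enumerate nonzero differences d = a - a' with a > a' (then include -d):
Positive differences: {1, 2, 4, 5, 6}
Full difference set: {0} ∪ (positive diffs) ∪ (negative diffs).
|A - A| = 1 + 2·5 = 11 (matches direct enumeration: 11).

|A - A| = 11


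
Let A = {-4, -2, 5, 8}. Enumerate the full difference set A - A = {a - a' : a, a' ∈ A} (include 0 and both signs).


A - A = {a - a' : a, a' ∈ A}.
Compute a - a' for each ordered pair (a, a'):
a = -4: -4--4=0, -4--2=-2, -4-5=-9, -4-8=-12
a = -2: -2--4=2, -2--2=0, -2-5=-7, -2-8=-10
a = 5: 5--4=9, 5--2=7, 5-5=0, 5-8=-3
a = 8: 8--4=12, 8--2=10, 8-5=3, 8-8=0
Collecting distinct values (and noting 0 appears from a-a):
A - A = {-12, -10, -9, -7, -3, -2, 0, 2, 3, 7, 9, 10, 12}
|A - A| = 13

A - A = {-12, -10, -9, -7, -3, -2, 0, 2, 3, 7, 9, 10, 12}


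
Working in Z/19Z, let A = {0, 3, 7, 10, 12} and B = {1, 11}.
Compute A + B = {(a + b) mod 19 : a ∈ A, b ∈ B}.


Work in Z/19Z: reduce every sum a + b modulo 19.
Enumerate all 10 pairs:
a = 0: 0+1=1, 0+11=11
a = 3: 3+1=4, 3+11=14
a = 7: 7+1=8, 7+11=18
a = 10: 10+1=11, 10+11=2
a = 12: 12+1=13, 12+11=4
Distinct residues collected: {1, 2, 4, 8, 11, 13, 14, 18}
|A + B| = 8 (out of 19 total residues).

A + B = {1, 2, 4, 8, 11, 13, 14, 18}


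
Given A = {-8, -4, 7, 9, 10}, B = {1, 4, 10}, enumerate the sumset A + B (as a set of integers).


A + B = {a + b : a ∈ A, b ∈ B}.
Enumerate all |A|·|B| = 5·3 = 15 pairs (a, b) and collect distinct sums.
a = -8: -8+1=-7, -8+4=-4, -8+10=2
a = -4: -4+1=-3, -4+4=0, -4+10=6
a = 7: 7+1=8, 7+4=11, 7+10=17
a = 9: 9+1=10, 9+4=13, 9+10=19
a = 10: 10+1=11, 10+4=14, 10+10=20
Collecting distinct sums: A + B = {-7, -4, -3, 0, 2, 6, 8, 10, 11, 13, 14, 17, 19, 20}
|A + B| = 14

A + B = {-7, -4, -3, 0, 2, 6, 8, 10, 11, 13, 14, 17, 19, 20}


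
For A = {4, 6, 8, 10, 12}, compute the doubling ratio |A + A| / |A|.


|A| = 5.
Compute A + A by enumerating all 25 pairs.
A + A = {8, 10, 12, 14, 16, 18, 20, 22, 24}, so |A + A| = 9.
K = |A + A| / |A| = 9/5 (already in lowest terms) ≈ 1.8000.
Reference: AP of size 5 gives K = 9/5 ≈ 1.8000; a fully generic set of size 5 gives K ≈ 3.0000.

|A| = 5, |A + A| = 9, K = 9/5.


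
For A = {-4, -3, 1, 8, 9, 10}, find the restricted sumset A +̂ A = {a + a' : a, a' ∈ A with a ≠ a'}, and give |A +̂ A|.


Restricted sumset: A +̂ A = {a + a' : a ∈ A, a' ∈ A, a ≠ a'}.
Equivalently, take A + A and drop any sum 2a that is achievable ONLY as a + a for a ∈ A (i.e. sums representable only with equal summands).
Enumerate pairs (a, a') with a < a' (symmetric, so each unordered pair gives one sum; this covers all a ≠ a'):
  -4 + -3 = -7
  -4 + 1 = -3
  -4 + 8 = 4
  -4 + 9 = 5
  -4 + 10 = 6
  -3 + 1 = -2
  -3 + 8 = 5
  -3 + 9 = 6
  -3 + 10 = 7
  1 + 8 = 9
  1 + 9 = 10
  1 + 10 = 11
  8 + 9 = 17
  8 + 10 = 18
  9 + 10 = 19
Collected distinct sums: {-7, -3, -2, 4, 5, 6, 7, 9, 10, 11, 17, 18, 19}
|A +̂ A| = 13
(Reference bound: |A +̂ A| ≥ 2|A| - 3 for |A| ≥ 2, with |A| = 6 giving ≥ 9.)

|A +̂ A| = 13


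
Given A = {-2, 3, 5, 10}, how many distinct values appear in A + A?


A + A = {a + a' : a, a' ∈ A}; |A| = 4.
General bounds: 2|A| - 1 ≤ |A + A| ≤ |A|(|A|+1)/2, i.e. 7 ≤ |A + A| ≤ 10.
Lower bound 2|A|-1 is attained iff A is an arithmetic progression.
Enumerate sums a + a' for a ≤ a' (symmetric, so this suffices):
a = -2: -2+-2=-4, -2+3=1, -2+5=3, -2+10=8
a = 3: 3+3=6, 3+5=8, 3+10=13
a = 5: 5+5=10, 5+10=15
a = 10: 10+10=20
Distinct sums: {-4, 1, 3, 6, 8, 10, 13, 15, 20}
|A + A| = 9

|A + A| = 9


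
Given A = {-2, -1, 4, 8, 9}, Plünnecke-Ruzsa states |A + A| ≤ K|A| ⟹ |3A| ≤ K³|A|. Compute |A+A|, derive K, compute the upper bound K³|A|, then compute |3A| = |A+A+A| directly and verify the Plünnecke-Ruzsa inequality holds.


|A| = 5.
Step 1: Compute A + A by enumerating all 25 pairs.
A + A = {-4, -3, -2, 2, 3, 6, 7, 8, 12, 13, 16, 17, 18}, so |A + A| = 13.
Step 2: Doubling constant K = |A + A|/|A| = 13/5 = 13/5 ≈ 2.6000.
Step 3: Plünnecke-Ruzsa gives |3A| ≤ K³·|A| = (2.6000)³ · 5 ≈ 87.8800.
Step 4: Compute 3A = A + A + A directly by enumerating all triples (a,b,c) ∈ A³; |3A| = 25.
Step 5: Check 25 ≤ 87.8800? Yes ✓.

K = 13/5, Plünnecke-Ruzsa bound K³|A| ≈ 87.8800, |3A| = 25, inequality holds.


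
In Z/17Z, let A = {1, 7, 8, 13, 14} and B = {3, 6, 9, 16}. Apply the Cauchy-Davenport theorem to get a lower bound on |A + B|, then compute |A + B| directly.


Cauchy-Davenport: |A + B| ≥ min(p, |A| + |B| - 1) for A, B nonempty in Z/pZ.
|A| = 5, |B| = 4, p = 17.
CD lower bound = min(17, 5 + 4 - 1) = min(17, 8) = 8.
Compute A + B mod 17 directly:
a = 1: 1+3=4, 1+6=7, 1+9=10, 1+16=0
a = 7: 7+3=10, 7+6=13, 7+9=16, 7+16=6
a = 8: 8+3=11, 8+6=14, 8+9=0, 8+16=7
a = 13: 13+3=16, 13+6=2, 13+9=5, 13+16=12
a = 14: 14+3=0, 14+6=3, 14+9=6, 14+16=13
A + B = {0, 2, 3, 4, 5, 6, 7, 10, 11, 12, 13, 14, 16}, so |A + B| = 13.
Verify: 13 ≥ 8? Yes ✓.

CD lower bound = 8, actual |A + B| = 13.


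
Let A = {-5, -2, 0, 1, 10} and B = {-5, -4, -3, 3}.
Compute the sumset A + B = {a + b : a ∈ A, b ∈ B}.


A + B = {a + b : a ∈ A, b ∈ B}.
Enumerate all |A|·|B| = 5·4 = 20 pairs (a, b) and collect distinct sums.
a = -5: -5+-5=-10, -5+-4=-9, -5+-3=-8, -5+3=-2
a = -2: -2+-5=-7, -2+-4=-6, -2+-3=-5, -2+3=1
a = 0: 0+-5=-5, 0+-4=-4, 0+-3=-3, 0+3=3
a = 1: 1+-5=-4, 1+-4=-3, 1+-3=-2, 1+3=4
a = 10: 10+-5=5, 10+-4=6, 10+-3=7, 10+3=13
Collecting distinct sums: A + B = {-10, -9, -8, -7, -6, -5, -4, -3, -2, 1, 3, 4, 5, 6, 7, 13}
|A + B| = 16

A + B = {-10, -9, -8, -7, -6, -5, -4, -3, -2, 1, 3, 4, 5, 6, 7, 13}


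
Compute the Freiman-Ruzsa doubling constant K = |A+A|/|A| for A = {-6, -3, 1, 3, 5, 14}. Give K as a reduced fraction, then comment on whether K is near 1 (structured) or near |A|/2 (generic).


|A| = 6.
Compute A + A by enumerating all 36 pairs.
A + A = {-12, -9, -6, -5, -3, -2, -1, 0, 2, 4, 6, 8, 10, 11, 15, 17, 19, 28}, so |A + A| = 18.
K = |A + A| / |A| = 18/6 = 3/1 ≈ 3.0000.
Reference: AP of size 6 gives K = 11/6 ≈ 1.8333; a fully generic set of size 6 gives K ≈ 3.5000.

|A| = 6, |A + A| = 18, K = 18/6 = 3/1.


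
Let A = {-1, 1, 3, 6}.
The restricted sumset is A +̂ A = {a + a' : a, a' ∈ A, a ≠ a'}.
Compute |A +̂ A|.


Restricted sumset: A +̂ A = {a + a' : a ∈ A, a' ∈ A, a ≠ a'}.
Equivalently, take A + A and drop any sum 2a that is achievable ONLY as a + a for a ∈ A (i.e. sums representable only with equal summands).
Enumerate pairs (a, a') with a < a' (symmetric, so each unordered pair gives one sum; this covers all a ≠ a'):
  -1 + 1 = 0
  -1 + 3 = 2
  -1 + 6 = 5
  1 + 3 = 4
  1 + 6 = 7
  3 + 6 = 9
Collected distinct sums: {0, 2, 4, 5, 7, 9}
|A +̂ A| = 6
(Reference bound: |A +̂ A| ≥ 2|A| - 3 for |A| ≥ 2, with |A| = 4 giving ≥ 5.)

|A +̂ A| = 6


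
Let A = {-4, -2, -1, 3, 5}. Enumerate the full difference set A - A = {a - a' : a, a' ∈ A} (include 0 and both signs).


A - A = {a - a' : a, a' ∈ A}.
Compute a - a' for each ordered pair (a, a'):
a = -4: -4--4=0, -4--2=-2, -4--1=-3, -4-3=-7, -4-5=-9
a = -2: -2--4=2, -2--2=0, -2--1=-1, -2-3=-5, -2-5=-7
a = -1: -1--4=3, -1--2=1, -1--1=0, -1-3=-4, -1-5=-6
a = 3: 3--4=7, 3--2=5, 3--1=4, 3-3=0, 3-5=-2
a = 5: 5--4=9, 5--2=7, 5--1=6, 5-3=2, 5-5=0
Collecting distinct values (and noting 0 appears from a-a):
A - A = {-9, -7, -6, -5, -4, -3, -2, -1, 0, 1, 2, 3, 4, 5, 6, 7, 9}
|A - A| = 17

A - A = {-9, -7, -6, -5, -4, -3, -2, -1, 0, 1, 2, 3, 4, 5, 6, 7, 9}


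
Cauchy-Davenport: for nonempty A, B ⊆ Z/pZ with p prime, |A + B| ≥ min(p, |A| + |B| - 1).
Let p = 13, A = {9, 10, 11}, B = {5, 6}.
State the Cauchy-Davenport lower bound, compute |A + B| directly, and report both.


Cauchy-Davenport: |A + B| ≥ min(p, |A| + |B| - 1) for A, B nonempty in Z/pZ.
|A| = 3, |B| = 2, p = 13.
CD lower bound = min(13, 3 + 2 - 1) = min(13, 4) = 4.
Compute A + B mod 13 directly:
a = 9: 9+5=1, 9+6=2
a = 10: 10+5=2, 10+6=3
a = 11: 11+5=3, 11+6=4
A + B = {1, 2, 3, 4}, so |A + B| = 4.
Verify: 4 ≥ 4? Yes ✓.

CD lower bound = 4, actual |A + B| = 4.


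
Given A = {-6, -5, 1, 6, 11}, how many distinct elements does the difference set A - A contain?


A - A = {a - a' : a, a' ∈ A}; |A| = 5.
Bounds: 2|A|-1 ≤ |A - A| ≤ |A|² - |A| + 1, i.e. 9 ≤ |A - A| ≤ 21.
Note: 0 ∈ A - A always (from a - a). The set is symmetric: if d ∈ A - A then -d ∈ A - A.
Enumerate nonzero differences d = a - a' with a > a' (then include -d):
Positive differences: {1, 5, 6, 7, 10, 11, 12, 16, 17}
Full difference set: {0} ∪ (positive diffs) ∪ (negative diffs).
|A - A| = 1 + 2·9 = 19 (matches direct enumeration: 19).

|A - A| = 19


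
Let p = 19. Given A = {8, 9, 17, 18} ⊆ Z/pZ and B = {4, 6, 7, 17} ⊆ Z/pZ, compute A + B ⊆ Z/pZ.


Work in Z/19Z: reduce every sum a + b modulo 19.
Enumerate all 16 pairs:
a = 8: 8+4=12, 8+6=14, 8+7=15, 8+17=6
a = 9: 9+4=13, 9+6=15, 9+7=16, 9+17=7
a = 17: 17+4=2, 17+6=4, 17+7=5, 17+17=15
a = 18: 18+4=3, 18+6=5, 18+7=6, 18+17=16
Distinct residues collected: {2, 3, 4, 5, 6, 7, 12, 13, 14, 15, 16}
|A + B| = 11 (out of 19 total residues).

A + B = {2, 3, 4, 5, 6, 7, 12, 13, 14, 15, 16}


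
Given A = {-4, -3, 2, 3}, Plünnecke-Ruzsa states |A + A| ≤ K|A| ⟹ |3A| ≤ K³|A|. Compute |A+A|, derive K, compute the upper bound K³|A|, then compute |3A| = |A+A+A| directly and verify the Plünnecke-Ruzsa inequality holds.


|A| = 4.
Step 1: Compute A + A by enumerating all 16 pairs.
A + A = {-8, -7, -6, -2, -1, 0, 4, 5, 6}, so |A + A| = 9.
Step 2: Doubling constant K = |A + A|/|A| = 9/4 = 9/4 ≈ 2.2500.
Step 3: Plünnecke-Ruzsa gives |3A| ≤ K³·|A| = (2.2500)³ · 4 ≈ 45.5625.
Step 4: Compute 3A = A + A + A directly by enumerating all triples (a,b,c) ∈ A³; |3A| = 16.
Step 5: Check 16 ≤ 45.5625? Yes ✓.

K = 9/4, Plünnecke-Ruzsa bound K³|A| ≈ 45.5625, |3A| = 16, inequality holds.


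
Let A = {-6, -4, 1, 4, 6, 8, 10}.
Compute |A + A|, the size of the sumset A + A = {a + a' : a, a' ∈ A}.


A + A = {a + a' : a, a' ∈ A}; |A| = 7.
General bounds: 2|A| - 1 ≤ |A + A| ≤ |A|(|A|+1)/2, i.e. 13 ≤ |A + A| ≤ 28.
Lower bound 2|A|-1 is attained iff A is an arithmetic progression.
Enumerate sums a + a' for a ≤ a' (symmetric, so this suffices):
a = -6: -6+-6=-12, -6+-4=-10, -6+1=-5, -6+4=-2, -6+6=0, -6+8=2, -6+10=4
a = -4: -4+-4=-8, -4+1=-3, -4+4=0, -4+6=2, -4+8=4, -4+10=6
a = 1: 1+1=2, 1+4=5, 1+6=7, 1+8=9, 1+10=11
a = 4: 4+4=8, 4+6=10, 4+8=12, 4+10=14
a = 6: 6+6=12, 6+8=14, 6+10=16
a = 8: 8+8=16, 8+10=18
a = 10: 10+10=20
Distinct sums: {-12, -10, -8, -5, -3, -2, 0, 2, 4, 5, 6, 7, 8, 9, 10, 11, 12, 14, 16, 18, 20}
|A + A| = 21

|A + A| = 21


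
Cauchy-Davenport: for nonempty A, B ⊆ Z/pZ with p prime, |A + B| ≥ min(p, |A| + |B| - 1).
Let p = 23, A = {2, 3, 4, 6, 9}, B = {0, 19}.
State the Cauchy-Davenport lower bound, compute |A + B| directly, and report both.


Cauchy-Davenport: |A + B| ≥ min(p, |A| + |B| - 1) for A, B nonempty in Z/pZ.
|A| = 5, |B| = 2, p = 23.
CD lower bound = min(23, 5 + 2 - 1) = min(23, 6) = 6.
Compute A + B mod 23 directly:
a = 2: 2+0=2, 2+19=21
a = 3: 3+0=3, 3+19=22
a = 4: 4+0=4, 4+19=0
a = 6: 6+0=6, 6+19=2
a = 9: 9+0=9, 9+19=5
A + B = {0, 2, 3, 4, 5, 6, 9, 21, 22}, so |A + B| = 9.
Verify: 9 ≥ 6? Yes ✓.

CD lower bound = 6, actual |A + B| = 9.


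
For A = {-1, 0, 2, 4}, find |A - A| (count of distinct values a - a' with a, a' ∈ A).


A - A = {a - a' : a, a' ∈ A}; |A| = 4.
Bounds: 2|A|-1 ≤ |A - A| ≤ |A|² - |A| + 1, i.e. 7 ≤ |A - A| ≤ 13.
Note: 0 ∈ A - A always (from a - a). The set is symmetric: if d ∈ A - A then -d ∈ A - A.
Enumerate nonzero differences d = a - a' with a > a' (then include -d):
Positive differences: {1, 2, 3, 4, 5}
Full difference set: {0} ∪ (positive diffs) ∪ (negative diffs).
|A - A| = 1 + 2·5 = 11 (matches direct enumeration: 11).

|A - A| = 11


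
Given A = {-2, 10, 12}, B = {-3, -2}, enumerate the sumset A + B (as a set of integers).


A + B = {a + b : a ∈ A, b ∈ B}.
Enumerate all |A|·|B| = 3·2 = 6 pairs (a, b) and collect distinct sums.
a = -2: -2+-3=-5, -2+-2=-4
a = 10: 10+-3=7, 10+-2=8
a = 12: 12+-3=9, 12+-2=10
Collecting distinct sums: A + B = {-5, -4, 7, 8, 9, 10}
|A + B| = 6

A + B = {-5, -4, 7, 8, 9, 10}


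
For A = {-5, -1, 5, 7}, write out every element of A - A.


A - A = {a - a' : a, a' ∈ A}.
Compute a - a' for each ordered pair (a, a'):
a = -5: -5--5=0, -5--1=-4, -5-5=-10, -5-7=-12
a = -1: -1--5=4, -1--1=0, -1-5=-6, -1-7=-8
a = 5: 5--5=10, 5--1=6, 5-5=0, 5-7=-2
a = 7: 7--5=12, 7--1=8, 7-5=2, 7-7=0
Collecting distinct values (and noting 0 appears from a-a):
A - A = {-12, -10, -8, -6, -4, -2, 0, 2, 4, 6, 8, 10, 12}
|A - A| = 13

A - A = {-12, -10, -8, -6, -4, -2, 0, 2, 4, 6, 8, 10, 12}


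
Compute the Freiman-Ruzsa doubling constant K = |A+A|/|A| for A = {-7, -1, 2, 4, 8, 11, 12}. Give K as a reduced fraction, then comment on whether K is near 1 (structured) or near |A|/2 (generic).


|A| = 7.
Compute A + A by enumerating all 49 pairs.
A + A = {-14, -8, -5, -3, -2, 1, 3, 4, 5, 6, 7, 8, 10, 11, 12, 13, 14, 15, 16, 19, 20, 22, 23, 24}, so |A + A| = 24.
K = |A + A| / |A| = 24/7 (already in lowest terms) ≈ 3.4286.
Reference: AP of size 7 gives K = 13/7 ≈ 1.8571; a fully generic set of size 7 gives K ≈ 4.0000.

|A| = 7, |A + A| = 24, K = 24/7.


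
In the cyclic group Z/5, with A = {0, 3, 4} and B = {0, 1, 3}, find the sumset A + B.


Work in Z/5Z: reduce every sum a + b modulo 5.
Enumerate all 9 pairs:
a = 0: 0+0=0, 0+1=1, 0+3=3
a = 3: 3+0=3, 3+1=4, 3+3=1
a = 4: 4+0=4, 4+1=0, 4+3=2
Distinct residues collected: {0, 1, 2, 3, 4}
|A + B| = 5 (out of 5 total residues).

A + B = {0, 1, 2, 3, 4}


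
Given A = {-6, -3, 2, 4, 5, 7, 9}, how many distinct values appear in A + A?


A + A = {a + a' : a, a' ∈ A}; |A| = 7.
General bounds: 2|A| - 1 ≤ |A + A| ≤ |A|(|A|+1)/2, i.e. 13 ≤ |A + A| ≤ 28.
Lower bound 2|A|-1 is attained iff A is an arithmetic progression.
Enumerate sums a + a' for a ≤ a' (symmetric, so this suffices):
a = -6: -6+-6=-12, -6+-3=-9, -6+2=-4, -6+4=-2, -6+5=-1, -6+7=1, -6+9=3
a = -3: -3+-3=-6, -3+2=-1, -3+4=1, -3+5=2, -3+7=4, -3+9=6
a = 2: 2+2=4, 2+4=6, 2+5=7, 2+7=9, 2+9=11
a = 4: 4+4=8, 4+5=9, 4+7=11, 4+9=13
a = 5: 5+5=10, 5+7=12, 5+9=14
a = 7: 7+7=14, 7+9=16
a = 9: 9+9=18
Distinct sums: {-12, -9, -6, -4, -2, -1, 1, 2, 3, 4, 6, 7, 8, 9, 10, 11, 12, 13, 14, 16, 18}
|A + A| = 21

|A + A| = 21


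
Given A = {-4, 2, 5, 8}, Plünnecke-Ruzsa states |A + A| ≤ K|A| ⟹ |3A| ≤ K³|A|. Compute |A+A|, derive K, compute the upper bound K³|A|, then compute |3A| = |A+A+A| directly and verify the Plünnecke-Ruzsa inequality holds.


|A| = 4.
Step 1: Compute A + A by enumerating all 16 pairs.
A + A = {-8, -2, 1, 4, 7, 10, 13, 16}, so |A + A| = 8.
Step 2: Doubling constant K = |A + A|/|A| = 8/4 = 8/4 ≈ 2.0000.
Step 3: Plünnecke-Ruzsa gives |3A| ≤ K³·|A| = (2.0000)³ · 4 ≈ 32.0000.
Step 4: Compute 3A = A + A + A directly by enumerating all triples (a,b,c) ∈ A³; |3A| = 12.
Step 5: Check 12 ≤ 32.0000? Yes ✓.

K = 8/4, Plünnecke-Ruzsa bound K³|A| ≈ 32.0000, |3A| = 12, inequality holds.


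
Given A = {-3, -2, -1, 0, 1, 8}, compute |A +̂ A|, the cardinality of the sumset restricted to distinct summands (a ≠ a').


Restricted sumset: A +̂ A = {a + a' : a ∈ A, a' ∈ A, a ≠ a'}.
Equivalently, take A + A and drop any sum 2a that is achievable ONLY as a + a for a ∈ A (i.e. sums representable only with equal summands).
Enumerate pairs (a, a') with a < a' (symmetric, so each unordered pair gives one sum; this covers all a ≠ a'):
  -3 + -2 = -5
  -3 + -1 = -4
  -3 + 0 = -3
  -3 + 1 = -2
  -3 + 8 = 5
  -2 + -1 = -3
  -2 + 0 = -2
  -2 + 1 = -1
  -2 + 8 = 6
  -1 + 0 = -1
  -1 + 1 = 0
  -1 + 8 = 7
  0 + 1 = 1
  0 + 8 = 8
  1 + 8 = 9
Collected distinct sums: {-5, -4, -3, -2, -1, 0, 1, 5, 6, 7, 8, 9}
|A +̂ A| = 12
(Reference bound: |A +̂ A| ≥ 2|A| - 3 for |A| ≥ 2, with |A| = 6 giving ≥ 9.)

|A +̂ A| = 12


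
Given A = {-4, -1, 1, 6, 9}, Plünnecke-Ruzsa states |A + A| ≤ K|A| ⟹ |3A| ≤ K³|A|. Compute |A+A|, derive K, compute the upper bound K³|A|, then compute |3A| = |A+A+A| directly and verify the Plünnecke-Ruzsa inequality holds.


|A| = 5.
Step 1: Compute A + A by enumerating all 25 pairs.
A + A = {-8, -5, -3, -2, 0, 2, 5, 7, 8, 10, 12, 15, 18}, so |A + A| = 13.
Step 2: Doubling constant K = |A + A|/|A| = 13/5 = 13/5 ≈ 2.6000.
Step 3: Plünnecke-Ruzsa gives |3A| ≤ K³·|A| = (2.6000)³ · 5 ≈ 87.8800.
Step 4: Compute 3A = A + A + A directly by enumerating all triples (a,b,c) ∈ A³; |3A| = 25.
Step 5: Check 25 ≤ 87.8800? Yes ✓.

K = 13/5, Plünnecke-Ruzsa bound K³|A| ≈ 87.8800, |3A| = 25, inequality holds.


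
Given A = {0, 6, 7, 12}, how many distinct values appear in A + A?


A + A = {a + a' : a, a' ∈ A}; |A| = 4.
General bounds: 2|A| - 1 ≤ |A + A| ≤ |A|(|A|+1)/2, i.e. 7 ≤ |A + A| ≤ 10.
Lower bound 2|A|-1 is attained iff A is an arithmetic progression.
Enumerate sums a + a' for a ≤ a' (symmetric, so this suffices):
a = 0: 0+0=0, 0+6=6, 0+7=7, 0+12=12
a = 6: 6+6=12, 6+7=13, 6+12=18
a = 7: 7+7=14, 7+12=19
a = 12: 12+12=24
Distinct sums: {0, 6, 7, 12, 13, 14, 18, 19, 24}
|A + A| = 9

|A + A| = 9


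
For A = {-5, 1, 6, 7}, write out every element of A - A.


A - A = {a - a' : a, a' ∈ A}.
Compute a - a' for each ordered pair (a, a'):
a = -5: -5--5=0, -5-1=-6, -5-6=-11, -5-7=-12
a = 1: 1--5=6, 1-1=0, 1-6=-5, 1-7=-6
a = 6: 6--5=11, 6-1=5, 6-6=0, 6-7=-1
a = 7: 7--5=12, 7-1=6, 7-6=1, 7-7=0
Collecting distinct values (and noting 0 appears from a-a):
A - A = {-12, -11, -6, -5, -1, 0, 1, 5, 6, 11, 12}
|A - A| = 11

A - A = {-12, -11, -6, -5, -1, 0, 1, 5, 6, 11, 12}


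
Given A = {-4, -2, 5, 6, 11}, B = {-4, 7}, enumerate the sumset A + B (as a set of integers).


A + B = {a + b : a ∈ A, b ∈ B}.
Enumerate all |A|·|B| = 5·2 = 10 pairs (a, b) and collect distinct sums.
a = -4: -4+-4=-8, -4+7=3
a = -2: -2+-4=-6, -2+7=5
a = 5: 5+-4=1, 5+7=12
a = 6: 6+-4=2, 6+7=13
a = 11: 11+-4=7, 11+7=18
Collecting distinct sums: A + B = {-8, -6, 1, 2, 3, 5, 7, 12, 13, 18}
|A + B| = 10

A + B = {-8, -6, 1, 2, 3, 5, 7, 12, 13, 18}


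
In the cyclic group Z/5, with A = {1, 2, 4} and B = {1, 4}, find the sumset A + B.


Work in Z/5Z: reduce every sum a + b modulo 5.
Enumerate all 6 pairs:
a = 1: 1+1=2, 1+4=0
a = 2: 2+1=3, 2+4=1
a = 4: 4+1=0, 4+4=3
Distinct residues collected: {0, 1, 2, 3}
|A + B| = 4 (out of 5 total residues).

A + B = {0, 1, 2, 3}


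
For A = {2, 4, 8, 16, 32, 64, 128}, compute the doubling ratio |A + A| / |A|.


|A| = 7.
Compute A + A by enumerating all 49 pairs.
A + A = {4, 6, 8, 10, 12, 16, 18, 20, 24, 32, 34, 36, 40, 48, 64, 66, 68, 72, 80, 96, 128, 130, 132, 136, 144, 160, 192, 256}, so |A + A| = 28.
K = |A + A| / |A| = 28/7 = 4/1 ≈ 4.0000.
Reference: AP of size 7 gives K = 13/7 ≈ 1.8571; a fully generic set of size 7 gives K ≈ 4.0000.

|A| = 7, |A + A| = 28, K = 28/7 = 4/1.


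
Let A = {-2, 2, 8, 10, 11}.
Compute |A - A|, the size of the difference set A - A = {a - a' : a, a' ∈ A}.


A - A = {a - a' : a, a' ∈ A}; |A| = 5.
Bounds: 2|A|-1 ≤ |A - A| ≤ |A|² - |A| + 1, i.e. 9 ≤ |A - A| ≤ 21.
Note: 0 ∈ A - A always (from a - a). The set is symmetric: if d ∈ A - A then -d ∈ A - A.
Enumerate nonzero differences d = a - a' with a > a' (then include -d):
Positive differences: {1, 2, 3, 4, 6, 8, 9, 10, 12, 13}
Full difference set: {0} ∪ (positive diffs) ∪ (negative diffs).
|A - A| = 1 + 2·10 = 21 (matches direct enumeration: 21).

|A - A| = 21


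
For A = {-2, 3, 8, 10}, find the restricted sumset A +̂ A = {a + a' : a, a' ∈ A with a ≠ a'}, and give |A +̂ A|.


Restricted sumset: A +̂ A = {a + a' : a ∈ A, a' ∈ A, a ≠ a'}.
Equivalently, take A + A and drop any sum 2a that is achievable ONLY as a + a for a ∈ A (i.e. sums representable only with equal summands).
Enumerate pairs (a, a') with a < a' (symmetric, so each unordered pair gives one sum; this covers all a ≠ a'):
  -2 + 3 = 1
  -2 + 8 = 6
  -2 + 10 = 8
  3 + 8 = 11
  3 + 10 = 13
  8 + 10 = 18
Collected distinct sums: {1, 6, 8, 11, 13, 18}
|A +̂ A| = 6
(Reference bound: |A +̂ A| ≥ 2|A| - 3 for |A| ≥ 2, with |A| = 4 giving ≥ 5.)

|A +̂ A| = 6


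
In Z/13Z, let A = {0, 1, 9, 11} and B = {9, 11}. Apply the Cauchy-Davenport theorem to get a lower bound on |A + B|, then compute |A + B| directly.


Cauchy-Davenport: |A + B| ≥ min(p, |A| + |B| - 1) for A, B nonempty in Z/pZ.
|A| = 4, |B| = 2, p = 13.
CD lower bound = min(13, 4 + 2 - 1) = min(13, 5) = 5.
Compute A + B mod 13 directly:
a = 0: 0+9=9, 0+11=11
a = 1: 1+9=10, 1+11=12
a = 9: 9+9=5, 9+11=7
a = 11: 11+9=7, 11+11=9
A + B = {5, 7, 9, 10, 11, 12}, so |A + B| = 6.
Verify: 6 ≥ 5? Yes ✓.

CD lower bound = 5, actual |A + B| = 6.


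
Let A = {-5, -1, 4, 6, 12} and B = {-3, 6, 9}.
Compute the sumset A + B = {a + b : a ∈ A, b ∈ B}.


A + B = {a + b : a ∈ A, b ∈ B}.
Enumerate all |A|·|B| = 5·3 = 15 pairs (a, b) and collect distinct sums.
a = -5: -5+-3=-8, -5+6=1, -5+9=4
a = -1: -1+-3=-4, -1+6=5, -1+9=8
a = 4: 4+-3=1, 4+6=10, 4+9=13
a = 6: 6+-3=3, 6+6=12, 6+9=15
a = 12: 12+-3=9, 12+6=18, 12+9=21
Collecting distinct sums: A + B = {-8, -4, 1, 3, 4, 5, 8, 9, 10, 12, 13, 15, 18, 21}
|A + B| = 14

A + B = {-8, -4, 1, 3, 4, 5, 8, 9, 10, 12, 13, 15, 18, 21}


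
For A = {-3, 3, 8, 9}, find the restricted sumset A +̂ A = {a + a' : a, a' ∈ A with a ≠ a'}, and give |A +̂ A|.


Restricted sumset: A +̂ A = {a + a' : a ∈ A, a' ∈ A, a ≠ a'}.
Equivalently, take A + A and drop any sum 2a that is achievable ONLY as a + a for a ∈ A (i.e. sums representable only with equal summands).
Enumerate pairs (a, a') with a < a' (symmetric, so each unordered pair gives one sum; this covers all a ≠ a'):
  -3 + 3 = 0
  -3 + 8 = 5
  -3 + 9 = 6
  3 + 8 = 11
  3 + 9 = 12
  8 + 9 = 17
Collected distinct sums: {0, 5, 6, 11, 12, 17}
|A +̂ A| = 6
(Reference bound: |A +̂ A| ≥ 2|A| - 3 for |A| ≥ 2, with |A| = 4 giving ≥ 5.)

|A +̂ A| = 6


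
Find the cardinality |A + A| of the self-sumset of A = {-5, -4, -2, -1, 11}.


A + A = {a + a' : a, a' ∈ A}; |A| = 5.
General bounds: 2|A| - 1 ≤ |A + A| ≤ |A|(|A|+1)/2, i.e. 9 ≤ |A + A| ≤ 15.
Lower bound 2|A|-1 is attained iff A is an arithmetic progression.
Enumerate sums a + a' for a ≤ a' (symmetric, so this suffices):
a = -5: -5+-5=-10, -5+-4=-9, -5+-2=-7, -5+-1=-6, -5+11=6
a = -4: -4+-4=-8, -4+-2=-6, -4+-1=-5, -4+11=7
a = -2: -2+-2=-4, -2+-1=-3, -2+11=9
a = -1: -1+-1=-2, -1+11=10
a = 11: 11+11=22
Distinct sums: {-10, -9, -8, -7, -6, -5, -4, -3, -2, 6, 7, 9, 10, 22}
|A + A| = 14

|A + A| = 14


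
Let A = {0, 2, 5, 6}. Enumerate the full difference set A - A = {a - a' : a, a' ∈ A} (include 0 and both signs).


A - A = {a - a' : a, a' ∈ A}.
Compute a - a' for each ordered pair (a, a'):
a = 0: 0-0=0, 0-2=-2, 0-5=-5, 0-6=-6
a = 2: 2-0=2, 2-2=0, 2-5=-3, 2-6=-4
a = 5: 5-0=5, 5-2=3, 5-5=0, 5-6=-1
a = 6: 6-0=6, 6-2=4, 6-5=1, 6-6=0
Collecting distinct values (and noting 0 appears from a-a):
A - A = {-6, -5, -4, -3, -2, -1, 0, 1, 2, 3, 4, 5, 6}
|A - A| = 13

A - A = {-6, -5, -4, -3, -2, -1, 0, 1, 2, 3, 4, 5, 6}


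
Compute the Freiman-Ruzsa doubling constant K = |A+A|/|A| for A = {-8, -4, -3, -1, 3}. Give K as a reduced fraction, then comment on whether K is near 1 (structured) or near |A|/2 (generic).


|A| = 5.
Compute A + A by enumerating all 25 pairs.
A + A = {-16, -12, -11, -9, -8, -7, -6, -5, -4, -2, -1, 0, 2, 6}, so |A + A| = 14.
K = |A + A| / |A| = 14/5 (already in lowest terms) ≈ 2.8000.
Reference: AP of size 5 gives K = 9/5 ≈ 1.8000; a fully generic set of size 5 gives K ≈ 3.0000.

|A| = 5, |A + A| = 14, K = 14/5.


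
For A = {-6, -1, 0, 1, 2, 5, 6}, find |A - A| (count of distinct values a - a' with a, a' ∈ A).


A - A = {a - a' : a, a' ∈ A}; |A| = 7.
Bounds: 2|A|-1 ≤ |A - A| ≤ |A|² - |A| + 1, i.e. 13 ≤ |A - A| ≤ 43.
Note: 0 ∈ A - A always (from a - a). The set is symmetric: if d ∈ A - A then -d ∈ A - A.
Enumerate nonzero differences d = a - a' with a > a' (then include -d):
Positive differences: {1, 2, 3, 4, 5, 6, 7, 8, 11, 12}
Full difference set: {0} ∪ (positive diffs) ∪ (negative diffs).
|A - A| = 1 + 2·10 = 21 (matches direct enumeration: 21).

|A - A| = 21


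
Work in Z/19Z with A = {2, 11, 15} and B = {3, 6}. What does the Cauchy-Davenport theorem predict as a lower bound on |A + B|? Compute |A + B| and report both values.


Cauchy-Davenport: |A + B| ≥ min(p, |A| + |B| - 1) for A, B nonempty in Z/pZ.
|A| = 3, |B| = 2, p = 19.
CD lower bound = min(19, 3 + 2 - 1) = min(19, 4) = 4.
Compute A + B mod 19 directly:
a = 2: 2+3=5, 2+6=8
a = 11: 11+3=14, 11+6=17
a = 15: 15+3=18, 15+6=2
A + B = {2, 5, 8, 14, 17, 18}, so |A + B| = 6.
Verify: 6 ≥ 4? Yes ✓.

CD lower bound = 4, actual |A + B| = 6.


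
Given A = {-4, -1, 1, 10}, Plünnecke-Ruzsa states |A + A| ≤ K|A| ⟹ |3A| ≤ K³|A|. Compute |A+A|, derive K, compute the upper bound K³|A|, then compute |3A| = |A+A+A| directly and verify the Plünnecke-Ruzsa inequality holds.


|A| = 4.
Step 1: Compute A + A by enumerating all 16 pairs.
A + A = {-8, -5, -3, -2, 0, 2, 6, 9, 11, 20}, so |A + A| = 10.
Step 2: Doubling constant K = |A + A|/|A| = 10/4 = 10/4 ≈ 2.5000.
Step 3: Plünnecke-Ruzsa gives |3A| ≤ K³·|A| = (2.5000)³ · 4 ≈ 62.5000.
Step 4: Compute 3A = A + A + A directly by enumerating all triples (a,b,c) ∈ A³; |3A| = 20.
Step 5: Check 20 ≤ 62.5000? Yes ✓.

K = 10/4, Plünnecke-Ruzsa bound K³|A| ≈ 62.5000, |3A| = 20, inequality holds.
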